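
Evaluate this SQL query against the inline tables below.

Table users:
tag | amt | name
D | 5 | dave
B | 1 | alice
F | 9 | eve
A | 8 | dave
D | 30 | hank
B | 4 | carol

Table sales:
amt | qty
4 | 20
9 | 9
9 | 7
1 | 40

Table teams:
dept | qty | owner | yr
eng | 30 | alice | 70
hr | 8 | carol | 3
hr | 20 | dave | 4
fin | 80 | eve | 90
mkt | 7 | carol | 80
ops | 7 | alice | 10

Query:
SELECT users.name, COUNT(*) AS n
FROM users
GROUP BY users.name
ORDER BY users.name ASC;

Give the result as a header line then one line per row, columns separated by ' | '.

== RESULT ==
users.name | n
alice | 1
carol | 1
dave | 2
eve | 1
hank | 1

Derivation:
After GROUP BY (5 rows):
users.name | n
dave | 2
alice | 1
eve | 1
hank | 1
carol | 1
After ORDER BY (5 rows):
users.name | n
alice | 1
carol | 1
dave | 2
eve | 1
hank | 1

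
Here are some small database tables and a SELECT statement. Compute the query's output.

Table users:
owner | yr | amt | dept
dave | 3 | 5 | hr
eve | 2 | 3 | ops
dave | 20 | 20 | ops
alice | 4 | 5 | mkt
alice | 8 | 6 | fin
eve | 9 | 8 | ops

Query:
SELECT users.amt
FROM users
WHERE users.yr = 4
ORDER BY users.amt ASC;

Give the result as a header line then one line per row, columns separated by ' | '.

== RESULT ==
users.amt
5

Derivation:
After WHERE (1 rows):
users.owner | users.yr | users.amt | users.dept
alice | 4 | 5 | mkt
After SELECT (1 rows):
users.amt
5
After ORDER BY (1 rows):
users.amt
5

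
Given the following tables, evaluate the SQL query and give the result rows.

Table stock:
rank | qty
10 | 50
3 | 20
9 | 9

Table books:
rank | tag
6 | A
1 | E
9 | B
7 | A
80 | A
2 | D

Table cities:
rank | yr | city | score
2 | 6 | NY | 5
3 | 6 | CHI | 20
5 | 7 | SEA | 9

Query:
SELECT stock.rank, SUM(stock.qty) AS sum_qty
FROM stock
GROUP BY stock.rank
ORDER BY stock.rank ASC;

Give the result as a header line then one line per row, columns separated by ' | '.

== RESULT ==
stock.rank | sum_qty
3 | 20
9 | 9
10 | 50

Derivation:
After GROUP BY (3 rows):
stock.rank | sum_qty
10 | 50
3 | 20
9 | 9
After ORDER BY (3 rows):
stock.rank | sum_qty
3 | 20
9 | 9
10 | 50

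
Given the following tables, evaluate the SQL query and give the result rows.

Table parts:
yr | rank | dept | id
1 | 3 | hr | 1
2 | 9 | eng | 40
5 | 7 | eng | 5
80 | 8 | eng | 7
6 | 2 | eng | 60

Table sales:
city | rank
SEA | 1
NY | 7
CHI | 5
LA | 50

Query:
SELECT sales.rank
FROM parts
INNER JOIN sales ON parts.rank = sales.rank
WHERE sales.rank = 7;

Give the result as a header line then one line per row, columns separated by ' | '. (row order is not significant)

== RESULT ==
sales.rank
7

Derivation:
After JOIN sales (1 rows):
parts.yr | parts.rank | parts.dept | parts.id | sales.city | sales.rank
5 | 7 | eng | 5 | NY | 7
After WHERE (1 rows):
parts.yr | parts.rank | parts.dept | parts.id | sales.city | sales.rank
5 | 7 | eng | 5 | NY | 7
After SELECT (1 rows):
sales.rank
7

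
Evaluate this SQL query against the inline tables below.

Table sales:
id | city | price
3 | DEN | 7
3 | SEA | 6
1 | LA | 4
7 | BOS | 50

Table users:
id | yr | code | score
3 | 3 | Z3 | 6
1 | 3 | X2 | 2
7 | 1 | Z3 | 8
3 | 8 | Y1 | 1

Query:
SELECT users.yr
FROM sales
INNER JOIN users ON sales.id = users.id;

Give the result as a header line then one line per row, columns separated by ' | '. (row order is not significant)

== RESULT ==
users.yr
3
8
3
8
3
1

Derivation:
After JOIN users (6 rows):
sales.id | sales.city | sales.price | users.id | users.yr | users.code | users.score
3 | DEN | 7 | 3 | 3 | Z3 | 6
3 | DEN | 7 | 3 | 8 | Y1 | 1
3 | SEA | 6 | 3 | 3 | Z3 | 6
3 | SEA | 6 | 3 | 8 | Y1 | 1
1 | LA | 4 | 1 | 3 | X2 | 2
7 | BOS | 50 | 7 | 1 | Z3 | 8
After SELECT (6 rows):
users.yr
3
8
3
8
3
1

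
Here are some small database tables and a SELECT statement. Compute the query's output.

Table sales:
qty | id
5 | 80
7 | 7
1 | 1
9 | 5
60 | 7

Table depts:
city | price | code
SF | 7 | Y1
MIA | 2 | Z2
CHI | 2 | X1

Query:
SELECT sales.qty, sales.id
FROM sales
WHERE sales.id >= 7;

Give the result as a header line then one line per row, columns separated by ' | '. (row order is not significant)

== RESULT ==
sales.qty | sales.id
5 | 80
7 | 7
60 | 7

Derivation:
After WHERE (3 rows):
sales.qty | sales.id
5 | 80
7 | 7
60 | 7
After SELECT (3 rows):
sales.qty | sales.id
5 | 80
7 | 7
60 | 7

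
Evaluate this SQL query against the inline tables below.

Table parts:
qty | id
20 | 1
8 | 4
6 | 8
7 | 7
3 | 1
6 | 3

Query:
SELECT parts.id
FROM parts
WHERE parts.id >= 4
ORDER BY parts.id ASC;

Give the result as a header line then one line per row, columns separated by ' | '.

After WHERE (3 rows):
parts.qty | parts.id
8 | 4
6 | 8
7 | 7
After SELECT (3 rows):
parts.id
4
8
7
After ORDER BY (3 rows):
parts.id
4
7
8

== RESULT ==
parts.id
4
7
8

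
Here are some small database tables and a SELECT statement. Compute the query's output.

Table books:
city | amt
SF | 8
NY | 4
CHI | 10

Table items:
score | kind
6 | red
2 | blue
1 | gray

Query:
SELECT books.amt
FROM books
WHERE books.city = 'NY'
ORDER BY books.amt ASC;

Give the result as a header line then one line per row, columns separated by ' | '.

== RESULT ==
books.amt
4

Derivation:
After WHERE (1 rows):
books.city | books.amt
NY | 4
After SELECT (1 rows):
books.amt
4
After ORDER BY (1 rows):
books.amt
4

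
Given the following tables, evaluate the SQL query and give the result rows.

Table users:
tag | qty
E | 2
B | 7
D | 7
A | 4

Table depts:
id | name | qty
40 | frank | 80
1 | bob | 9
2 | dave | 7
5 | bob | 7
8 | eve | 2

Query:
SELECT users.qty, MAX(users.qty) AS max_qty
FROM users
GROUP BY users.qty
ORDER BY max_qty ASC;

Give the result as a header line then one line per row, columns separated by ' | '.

== RESULT ==
users.qty | max_qty
2 | 2
4 | 4
7 | 7

Derivation:
After GROUP BY (3 rows):
users.qty | max_qty
2 | 2
7 | 7
4 | 4
After ORDER BY (3 rows):
users.qty | max_qty
2 | 2
4 | 4
7 | 7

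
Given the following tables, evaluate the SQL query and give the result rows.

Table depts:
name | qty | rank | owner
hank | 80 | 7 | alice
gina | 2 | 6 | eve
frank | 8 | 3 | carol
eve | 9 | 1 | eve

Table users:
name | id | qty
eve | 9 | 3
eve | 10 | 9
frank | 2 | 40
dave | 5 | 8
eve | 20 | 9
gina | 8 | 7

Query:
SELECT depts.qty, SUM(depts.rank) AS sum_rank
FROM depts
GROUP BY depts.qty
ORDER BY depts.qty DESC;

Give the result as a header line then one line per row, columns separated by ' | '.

After GROUP BY (4 rows):
depts.qty | sum_rank
80 | 7
2 | 6
8 | 3
9 | 1
After ORDER BY (4 rows):
depts.qty | sum_rank
80 | 7
9 | 1
8 | 3
2 | 6

== RESULT ==
depts.qty | sum_rank
80 | 7
9 | 1
8 | 3
2 | 6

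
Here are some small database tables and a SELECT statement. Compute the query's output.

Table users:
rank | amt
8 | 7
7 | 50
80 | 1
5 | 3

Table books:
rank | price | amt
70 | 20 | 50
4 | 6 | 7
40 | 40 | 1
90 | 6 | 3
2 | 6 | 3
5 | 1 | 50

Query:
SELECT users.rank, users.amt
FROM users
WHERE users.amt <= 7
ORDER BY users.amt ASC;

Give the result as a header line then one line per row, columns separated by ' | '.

== RESULT ==
users.rank | users.amt
80 | 1
5 | 3
8 | 7

Derivation:
After WHERE (3 rows):
users.rank | users.amt
8 | 7
80 | 1
5 | 3
After SELECT (3 rows):
users.rank | users.amt
8 | 7
80 | 1
5 | 3
After ORDER BY (3 rows):
users.rank | users.amt
80 | 1
5 | 3
8 | 7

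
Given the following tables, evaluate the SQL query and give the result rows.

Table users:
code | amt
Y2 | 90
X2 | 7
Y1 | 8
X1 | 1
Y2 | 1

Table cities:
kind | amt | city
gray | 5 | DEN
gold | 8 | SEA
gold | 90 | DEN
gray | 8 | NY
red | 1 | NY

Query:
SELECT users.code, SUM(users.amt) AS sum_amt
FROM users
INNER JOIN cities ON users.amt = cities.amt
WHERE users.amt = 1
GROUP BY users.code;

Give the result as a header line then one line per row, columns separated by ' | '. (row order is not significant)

== RESULT ==
users.code | sum_amt
X1 | 1
Y2 | 1

Derivation:
After JOIN cities (5 rows):
users.code | users.amt | cities.kind | cities.amt | cities.city
Y2 | 90 | gold | 90 | DEN
Y1 | 8 | gold | 8 | SEA
Y1 | 8 | gray | 8 | NY
X1 | 1 | red | 1 | NY
Y2 | 1 | red | 1 | NY
After WHERE (2 rows):
users.code | users.amt | cities.kind | cities.amt | cities.city
X1 | 1 | red | 1 | NY
Y2 | 1 | red | 1 | NY
After GROUP BY (2 rows):
users.code | sum_amt
X1 | 1
Y2 | 1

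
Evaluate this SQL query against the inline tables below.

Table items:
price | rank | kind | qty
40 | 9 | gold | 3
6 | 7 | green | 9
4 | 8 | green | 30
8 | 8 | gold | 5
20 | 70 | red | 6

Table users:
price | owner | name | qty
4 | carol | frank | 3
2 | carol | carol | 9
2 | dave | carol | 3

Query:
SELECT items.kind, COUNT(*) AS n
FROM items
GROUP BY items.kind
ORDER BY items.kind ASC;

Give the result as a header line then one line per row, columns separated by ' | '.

== RESULT ==
items.kind | n
gold | 2
green | 2
red | 1

Derivation:
After GROUP BY (3 rows):
items.kind | n
gold | 2
green | 2
red | 1
After ORDER BY (3 rows):
items.kind | n
gold | 2
green | 2
red | 1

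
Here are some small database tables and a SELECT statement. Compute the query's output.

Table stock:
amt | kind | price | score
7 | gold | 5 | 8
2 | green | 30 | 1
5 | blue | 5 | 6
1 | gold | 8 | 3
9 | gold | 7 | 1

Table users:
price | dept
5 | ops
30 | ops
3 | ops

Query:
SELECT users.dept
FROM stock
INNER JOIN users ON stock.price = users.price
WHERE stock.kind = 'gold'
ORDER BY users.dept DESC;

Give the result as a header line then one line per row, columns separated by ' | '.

After JOIN users (3 rows):
stock.amt | stock.kind | stock.price | stock.score | users.price | users.dept
7 | gold | 5 | 8 | 5 | ops
2 | green | 30 | 1 | 30 | ops
5 | blue | 5 | 6 | 5 | ops
After WHERE (1 rows):
stock.amt | stock.kind | stock.price | stock.score | users.price | users.dept
7 | gold | 5 | 8 | 5 | ops
After SELECT (1 rows):
users.dept
ops
After ORDER BY (1 rows):
users.dept
ops

== RESULT ==
users.dept
ops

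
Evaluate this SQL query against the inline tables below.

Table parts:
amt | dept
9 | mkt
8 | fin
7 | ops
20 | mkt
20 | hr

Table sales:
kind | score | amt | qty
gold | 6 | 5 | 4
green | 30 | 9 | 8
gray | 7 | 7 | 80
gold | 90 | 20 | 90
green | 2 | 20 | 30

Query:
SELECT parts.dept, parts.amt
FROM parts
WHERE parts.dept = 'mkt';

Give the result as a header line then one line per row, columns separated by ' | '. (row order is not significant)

== RESULT ==
parts.dept | parts.amt
mkt | 9
mkt | 20

Derivation:
After WHERE (2 rows):
parts.amt | parts.dept
9 | mkt
20 | mkt
After SELECT (2 rows):
parts.dept | parts.amt
mkt | 9
mkt | 20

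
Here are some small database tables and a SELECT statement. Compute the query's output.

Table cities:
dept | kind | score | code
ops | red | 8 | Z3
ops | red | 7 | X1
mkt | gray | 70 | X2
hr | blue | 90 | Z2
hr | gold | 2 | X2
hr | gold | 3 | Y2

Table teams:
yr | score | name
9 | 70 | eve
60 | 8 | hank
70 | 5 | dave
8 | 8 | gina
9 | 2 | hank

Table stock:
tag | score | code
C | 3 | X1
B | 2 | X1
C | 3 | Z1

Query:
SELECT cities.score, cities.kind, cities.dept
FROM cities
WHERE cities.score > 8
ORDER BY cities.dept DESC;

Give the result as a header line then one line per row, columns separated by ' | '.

== RESULT ==
cities.score | cities.kind | cities.dept
70 | gray | mkt
90 | blue | hr

Derivation:
After WHERE (2 rows):
cities.dept | cities.kind | cities.score | cities.code
mkt | gray | 70 | X2
hr | blue | 90 | Z2
After SELECT (2 rows):
cities.score | cities.kind | cities.dept
70 | gray | mkt
90 | blue | hr
After ORDER BY (2 rows):
cities.score | cities.kind | cities.dept
70 | gray | mkt
90 | blue | hr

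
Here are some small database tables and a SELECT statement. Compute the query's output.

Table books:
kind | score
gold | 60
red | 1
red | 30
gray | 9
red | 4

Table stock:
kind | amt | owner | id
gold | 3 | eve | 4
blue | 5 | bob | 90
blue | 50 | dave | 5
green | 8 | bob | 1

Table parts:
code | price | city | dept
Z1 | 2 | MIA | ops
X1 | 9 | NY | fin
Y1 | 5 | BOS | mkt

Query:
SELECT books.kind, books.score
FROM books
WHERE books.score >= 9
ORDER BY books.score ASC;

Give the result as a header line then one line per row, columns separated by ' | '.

After WHERE (3 rows):
books.kind | books.score
gold | 60
red | 30
gray | 9
After SELECT (3 rows):
books.kind | books.score
gold | 60
red | 30
gray | 9
After ORDER BY (3 rows):
books.kind | books.score
gray | 9
red | 30
gold | 60

== RESULT ==
books.kind | books.score
gray | 9
red | 30
gold | 60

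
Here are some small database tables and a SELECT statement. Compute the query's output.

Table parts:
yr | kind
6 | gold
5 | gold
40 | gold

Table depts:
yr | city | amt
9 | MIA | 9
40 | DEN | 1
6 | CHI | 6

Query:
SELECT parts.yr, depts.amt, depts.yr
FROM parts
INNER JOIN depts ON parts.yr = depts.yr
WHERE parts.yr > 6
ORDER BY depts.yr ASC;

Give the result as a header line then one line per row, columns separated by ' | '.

== RESULT ==
parts.yr | depts.amt | depts.yr
40 | 1 | 40

Derivation:
After JOIN depts (2 rows):
parts.yr | parts.kind | depts.yr | depts.city | depts.amt
6 | gold | 6 | CHI | 6
40 | gold | 40 | DEN | 1
After WHERE (1 rows):
parts.yr | parts.kind | depts.yr | depts.city | depts.amt
40 | gold | 40 | DEN | 1
After SELECT (1 rows):
parts.yr | depts.amt | depts.yr
40 | 1 | 40
After ORDER BY (1 rows):
parts.yr | depts.amt | depts.yr
40 | 1 | 40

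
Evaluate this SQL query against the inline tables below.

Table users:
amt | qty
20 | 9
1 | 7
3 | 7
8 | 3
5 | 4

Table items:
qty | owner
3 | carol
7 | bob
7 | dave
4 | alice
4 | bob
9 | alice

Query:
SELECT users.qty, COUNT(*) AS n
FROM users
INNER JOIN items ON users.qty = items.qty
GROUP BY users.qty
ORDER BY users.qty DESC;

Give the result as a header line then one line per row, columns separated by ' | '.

== RESULT ==
users.qty | n
9 | 1
7 | 4
4 | 2
3 | 1

Derivation:
After JOIN items (8 rows):
users.amt | users.qty | items.qty | items.owner
20 | 9 | 9 | alice
1 | 7 | 7 | bob
1 | 7 | 7 | dave
3 | 7 | 7 | bob
3 | 7 | 7 | dave
8 | 3 | 3 | carol
5 | 4 | 4 | alice
5 | 4 | 4 | bob
After GROUP BY (4 rows):
users.qty | n
9 | 1
7 | 4
3 | 1
4 | 2
After ORDER BY (4 rows):
users.qty | n
9 | 1
7 | 4
4 | 2
3 | 1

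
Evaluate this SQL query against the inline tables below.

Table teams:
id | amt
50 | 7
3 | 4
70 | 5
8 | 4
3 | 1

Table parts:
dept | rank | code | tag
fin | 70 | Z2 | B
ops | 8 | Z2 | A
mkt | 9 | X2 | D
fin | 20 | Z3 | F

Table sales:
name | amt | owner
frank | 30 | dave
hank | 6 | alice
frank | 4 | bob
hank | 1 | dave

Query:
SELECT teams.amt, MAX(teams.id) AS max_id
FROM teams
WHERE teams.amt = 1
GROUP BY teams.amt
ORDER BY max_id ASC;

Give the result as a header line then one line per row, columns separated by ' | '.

== RESULT ==
teams.amt | max_id
1 | 3

Derivation:
After WHERE (1 rows):
teams.id | teams.amt
3 | 1
After GROUP BY (1 rows):
teams.amt | max_id
1 | 3
After ORDER BY (1 rows):
teams.amt | max_id
1 | 3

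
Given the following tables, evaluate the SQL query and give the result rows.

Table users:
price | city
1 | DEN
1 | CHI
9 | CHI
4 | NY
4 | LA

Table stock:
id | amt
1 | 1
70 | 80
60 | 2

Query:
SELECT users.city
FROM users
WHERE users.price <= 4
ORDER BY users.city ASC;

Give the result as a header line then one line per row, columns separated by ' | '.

== RESULT ==
users.city
CHI
DEN
LA
NY

Derivation:
After WHERE (4 rows):
users.price | users.city
1 | DEN
1 | CHI
4 | NY
4 | LA
After SELECT (4 rows):
users.city
DEN
CHI
NY
LA
After ORDER BY (4 rows):
users.city
CHI
DEN
LA
NY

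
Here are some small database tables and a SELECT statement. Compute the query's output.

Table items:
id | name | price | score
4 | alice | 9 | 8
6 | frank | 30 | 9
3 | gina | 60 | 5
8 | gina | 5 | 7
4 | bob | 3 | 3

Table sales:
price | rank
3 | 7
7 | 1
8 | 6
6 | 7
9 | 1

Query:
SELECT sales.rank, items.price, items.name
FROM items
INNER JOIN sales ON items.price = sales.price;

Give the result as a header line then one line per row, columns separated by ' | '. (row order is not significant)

== RESULT ==
sales.rank | items.price | items.name
1 | 9 | alice
7 | 3 | bob

Derivation:
After JOIN sales (2 rows):
items.id | items.name | items.price | items.score | sales.price | sales.rank
4 | alice | 9 | 8 | 9 | 1
4 | bob | 3 | 3 | 3 | 7
After SELECT (2 rows):
sales.rank | items.price | items.name
1 | 9 | alice
7 | 3 | bob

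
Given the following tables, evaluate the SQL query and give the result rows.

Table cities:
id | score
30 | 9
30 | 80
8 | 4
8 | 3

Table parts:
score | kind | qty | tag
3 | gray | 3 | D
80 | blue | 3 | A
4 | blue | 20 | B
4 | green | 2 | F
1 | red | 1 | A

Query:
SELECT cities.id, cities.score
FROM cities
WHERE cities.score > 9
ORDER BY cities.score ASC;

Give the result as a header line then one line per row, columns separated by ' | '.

After WHERE (1 rows):
cities.id | cities.score
30 | 80
After SELECT (1 rows):
cities.id | cities.score
30 | 80
After ORDER BY (1 rows):
cities.id | cities.score
30 | 80

== RESULT ==
cities.id | cities.score
30 | 80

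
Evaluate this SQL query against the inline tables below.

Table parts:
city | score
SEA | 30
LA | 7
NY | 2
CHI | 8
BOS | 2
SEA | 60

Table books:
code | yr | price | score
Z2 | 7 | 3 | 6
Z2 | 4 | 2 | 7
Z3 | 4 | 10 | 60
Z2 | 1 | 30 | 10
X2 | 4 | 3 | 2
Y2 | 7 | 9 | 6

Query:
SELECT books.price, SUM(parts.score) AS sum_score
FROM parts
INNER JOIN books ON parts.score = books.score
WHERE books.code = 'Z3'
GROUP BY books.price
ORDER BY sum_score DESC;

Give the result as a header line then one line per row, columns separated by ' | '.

After JOIN books (4 rows):
parts.city | parts.score | books.code | books.yr | books.price | books.score
LA | 7 | Z2 | 4 | 2 | 7
NY | 2 | X2 | 4 | 3 | 2
BOS | 2 | X2 | 4 | 3 | 2
SEA | 60 | Z3 | 4 | 10 | 60
After WHERE (1 rows):
parts.city | parts.score | books.code | books.yr | books.price | books.score
SEA | 60 | Z3 | 4 | 10 | 60
After GROUP BY (1 rows):
books.price | sum_score
10 | 60
After ORDER BY (1 rows):
books.price | sum_score
10 | 60

== RESULT ==
books.price | sum_score
10 | 60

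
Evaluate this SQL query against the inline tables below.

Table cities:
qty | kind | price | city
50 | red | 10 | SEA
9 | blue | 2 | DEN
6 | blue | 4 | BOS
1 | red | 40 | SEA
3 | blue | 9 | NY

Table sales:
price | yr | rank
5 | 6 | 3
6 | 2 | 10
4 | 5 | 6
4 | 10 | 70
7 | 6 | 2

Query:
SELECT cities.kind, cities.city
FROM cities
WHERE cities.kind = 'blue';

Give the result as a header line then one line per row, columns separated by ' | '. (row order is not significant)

After WHERE (3 rows):
cities.qty | cities.kind | cities.price | cities.city
9 | blue | 2 | DEN
6 | blue | 4 | BOS
3 | blue | 9 | NY
After SELECT (3 rows):
cities.kind | cities.city
blue | DEN
blue | BOS
blue | NY

== RESULT ==
cities.kind | cities.city
blue | DEN
blue | BOS
blue | NY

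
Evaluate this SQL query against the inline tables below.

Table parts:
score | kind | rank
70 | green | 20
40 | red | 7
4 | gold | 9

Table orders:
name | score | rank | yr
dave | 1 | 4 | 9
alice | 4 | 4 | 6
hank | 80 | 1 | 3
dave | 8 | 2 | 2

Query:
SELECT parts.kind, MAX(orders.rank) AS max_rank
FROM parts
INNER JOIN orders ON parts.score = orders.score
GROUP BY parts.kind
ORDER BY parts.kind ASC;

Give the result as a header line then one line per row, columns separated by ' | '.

== RESULT ==
parts.kind | max_rank
gold | 4

Derivation:
After JOIN orders (1 rows):
parts.score | parts.kind | parts.rank | orders.name | orders.score | orders.rank | orders.yr
4 | gold | 9 | alice | 4 | 4 | 6
After GROUP BY (1 rows):
parts.kind | max_rank
gold | 4
After ORDER BY (1 rows):
parts.kind | max_rank
gold | 4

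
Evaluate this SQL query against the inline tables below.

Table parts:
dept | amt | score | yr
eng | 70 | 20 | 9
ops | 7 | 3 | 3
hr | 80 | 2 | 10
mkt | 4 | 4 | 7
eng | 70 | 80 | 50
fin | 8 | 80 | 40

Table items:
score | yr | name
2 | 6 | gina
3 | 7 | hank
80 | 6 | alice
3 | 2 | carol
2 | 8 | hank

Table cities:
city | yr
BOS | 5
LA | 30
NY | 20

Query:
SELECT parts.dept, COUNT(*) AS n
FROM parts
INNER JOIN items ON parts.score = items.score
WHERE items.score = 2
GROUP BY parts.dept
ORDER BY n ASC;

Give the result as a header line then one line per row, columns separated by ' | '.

== RESULT ==
parts.dept | n
hr | 2

Derivation:
After JOIN items (6 rows):
parts.dept | parts.amt | parts.score | parts.yr | items.score | items.yr | items.name
ops | 7 | 3 | 3 | 3 | 7 | hank
ops | 7 | 3 | 3 | 3 | 2 | carol
hr | 80 | 2 | 10 | 2 | 6 | gina
hr | 80 | 2 | 10 | 2 | 8 | hank
eng | 70 | 80 | 50 | 80 | 6 | alice
fin | 8 | 80 | 40 | 80 | 6 | alice
After WHERE (2 rows):
parts.dept | parts.amt | parts.score | parts.yr | items.score | items.yr | items.name
hr | 80 | 2 | 10 | 2 | 6 | gina
hr | 80 | 2 | 10 | 2 | 8 | hank
After GROUP BY (1 rows):
parts.dept | n
hr | 2
After ORDER BY (1 rows):
parts.dept | n
hr | 2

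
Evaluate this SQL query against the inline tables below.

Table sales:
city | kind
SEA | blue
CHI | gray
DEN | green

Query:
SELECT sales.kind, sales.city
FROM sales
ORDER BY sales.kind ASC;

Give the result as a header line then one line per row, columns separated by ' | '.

== RESULT ==
sales.kind | sales.city
blue | SEA
gray | CHI
green | DEN

Derivation:
After SELECT (3 rows):
sales.kind | sales.city
blue | SEA
gray | CHI
green | DEN
After ORDER BY (3 rows):
sales.kind | sales.city
blue | SEA
gray | CHI
green | DEN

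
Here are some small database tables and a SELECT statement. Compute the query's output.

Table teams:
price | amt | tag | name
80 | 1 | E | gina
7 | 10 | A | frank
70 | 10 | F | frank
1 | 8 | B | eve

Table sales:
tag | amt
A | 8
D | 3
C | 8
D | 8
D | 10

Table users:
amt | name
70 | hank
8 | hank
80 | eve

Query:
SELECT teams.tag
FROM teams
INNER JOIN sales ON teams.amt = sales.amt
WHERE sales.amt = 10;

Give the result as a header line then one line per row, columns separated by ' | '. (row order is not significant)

After JOIN sales (5 rows):
teams.price | teams.amt | teams.tag | teams.name | sales.tag | sales.amt
7 | 10 | A | frank | D | 10
70 | 10 | F | frank | D | 10
1 | 8 | B | eve | A | 8
1 | 8 | B | eve | C | 8
1 | 8 | B | eve | D | 8
After WHERE (2 rows):
teams.price | teams.amt | teams.tag | teams.name | sales.tag | sales.amt
7 | 10 | A | frank | D | 10
70 | 10 | F | frank | D | 10
After SELECT (2 rows):
teams.tag
A
F

== RESULT ==
teams.tag
A
F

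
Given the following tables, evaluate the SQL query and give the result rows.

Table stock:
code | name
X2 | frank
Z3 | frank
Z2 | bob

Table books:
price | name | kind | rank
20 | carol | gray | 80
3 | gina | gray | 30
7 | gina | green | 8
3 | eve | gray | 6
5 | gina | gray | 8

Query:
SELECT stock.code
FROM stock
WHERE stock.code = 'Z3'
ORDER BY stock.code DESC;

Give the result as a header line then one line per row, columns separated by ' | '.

After WHERE (1 rows):
stock.code | stock.name
Z3 | frank
After SELECT (1 rows):
stock.code
Z3
After ORDER BY (1 rows):
stock.code
Z3

== RESULT ==
stock.code
Z3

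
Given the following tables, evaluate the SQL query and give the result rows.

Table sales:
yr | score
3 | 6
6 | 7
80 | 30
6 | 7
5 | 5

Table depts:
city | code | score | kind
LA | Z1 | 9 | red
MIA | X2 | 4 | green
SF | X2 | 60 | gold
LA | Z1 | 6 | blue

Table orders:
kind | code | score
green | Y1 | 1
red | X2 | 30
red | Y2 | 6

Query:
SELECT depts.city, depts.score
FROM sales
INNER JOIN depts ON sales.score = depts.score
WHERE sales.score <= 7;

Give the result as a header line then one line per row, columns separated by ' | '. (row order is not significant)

== RESULT ==
depts.city | depts.score
LA | 6

Derivation:
After JOIN depts (1 rows):
sales.yr | sales.score | depts.city | depts.code | depts.score | depts.kind
3 | 6 | LA | Z1 | 6 | blue
After WHERE (1 rows):
sales.yr | sales.score | depts.city | depts.code | depts.score | depts.kind
3 | 6 | LA | Z1 | 6 | blue
After SELECT (1 rows):
depts.city | depts.score
LA | 6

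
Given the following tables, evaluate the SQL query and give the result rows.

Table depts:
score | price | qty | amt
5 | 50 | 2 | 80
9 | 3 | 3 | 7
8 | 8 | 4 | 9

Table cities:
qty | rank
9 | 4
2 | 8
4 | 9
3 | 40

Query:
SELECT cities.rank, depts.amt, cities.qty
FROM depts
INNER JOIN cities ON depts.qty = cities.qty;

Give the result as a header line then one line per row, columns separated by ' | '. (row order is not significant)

== RESULT ==
cities.rank | depts.amt | cities.qty
8 | 80 | 2
40 | 7 | 3
9 | 9 | 4

Derivation:
After JOIN cities (3 rows):
depts.score | depts.price | depts.qty | depts.amt | cities.qty | cities.rank
5 | 50 | 2 | 80 | 2 | 8
9 | 3 | 3 | 7 | 3 | 40
8 | 8 | 4 | 9 | 4 | 9
After SELECT (3 rows):
cities.rank | depts.amt | cities.qty
8 | 80 | 2
40 | 7 | 3
9 | 9 | 4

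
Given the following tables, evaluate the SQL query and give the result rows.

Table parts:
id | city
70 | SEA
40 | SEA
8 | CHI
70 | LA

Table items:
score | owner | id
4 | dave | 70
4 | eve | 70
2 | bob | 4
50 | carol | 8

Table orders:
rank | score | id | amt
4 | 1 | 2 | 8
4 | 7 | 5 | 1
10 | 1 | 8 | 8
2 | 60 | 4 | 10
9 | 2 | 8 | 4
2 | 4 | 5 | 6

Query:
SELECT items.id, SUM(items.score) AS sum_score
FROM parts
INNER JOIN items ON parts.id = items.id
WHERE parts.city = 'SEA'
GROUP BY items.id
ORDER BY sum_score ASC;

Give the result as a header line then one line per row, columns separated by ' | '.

After JOIN items (5 rows):
parts.id | parts.city | items.score | items.owner | items.id
70 | SEA | 4 | dave | 70
70 | SEA | 4 | eve | 70
8 | CHI | 50 | carol | 8
70 | LA | 4 | dave | 70
70 | LA | 4 | eve | 70
After WHERE (2 rows):
parts.id | parts.city | items.score | items.owner | items.id
70 | SEA | 4 | dave | 70
70 | SEA | 4 | eve | 70
After GROUP BY (1 rows):
items.id | sum_score
70 | 8
After ORDER BY (1 rows):
items.id | sum_score
70 | 8

== RESULT ==
items.id | sum_score
70 | 8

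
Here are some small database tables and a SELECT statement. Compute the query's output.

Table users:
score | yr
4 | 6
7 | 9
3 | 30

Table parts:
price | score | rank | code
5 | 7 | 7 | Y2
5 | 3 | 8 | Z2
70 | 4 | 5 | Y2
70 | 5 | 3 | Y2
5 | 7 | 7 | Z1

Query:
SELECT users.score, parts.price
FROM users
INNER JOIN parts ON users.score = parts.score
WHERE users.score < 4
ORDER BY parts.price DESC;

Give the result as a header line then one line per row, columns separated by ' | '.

== RESULT ==
users.score | parts.price
3 | 5

Derivation:
After JOIN parts (4 rows):
users.score | users.yr | parts.price | parts.score | parts.rank | parts.code
4 | 6 | 70 | 4 | 5 | Y2
7 | 9 | 5 | 7 | 7 | Y2
7 | 9 | 5 | 7 | 7 | Z1
3 | 30 | 5 | 3 | 8 | Z2
After WHERE (1 rows):
users.score | users.yr | parts.price | parts.score | parts.rank | parts.code
3 | 30 | 5 | 3 | 8 | Z2
After SELECT (1 rows):
users.score | parts.price
3 | 5
After ORDER BY (1 rows):
users.score | parts.price
3 | 5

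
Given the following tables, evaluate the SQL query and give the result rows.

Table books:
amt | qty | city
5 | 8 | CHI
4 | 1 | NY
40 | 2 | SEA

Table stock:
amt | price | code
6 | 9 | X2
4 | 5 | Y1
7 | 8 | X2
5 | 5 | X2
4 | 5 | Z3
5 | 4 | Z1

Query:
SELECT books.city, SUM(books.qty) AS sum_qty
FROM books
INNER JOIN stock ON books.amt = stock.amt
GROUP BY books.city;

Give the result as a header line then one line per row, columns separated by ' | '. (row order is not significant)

After JOIN stock (4 rows):
books.amt | books.qty | books.city | stock.amt | stock.price | stock.code
5 | 8 | CHI | 5 | 5 | X2
5 | 8 | CHI | 5 | 4 | Z1
4 | 1 | NY | 4 | 5 | Y1
4 | 1 | NY | 4 | 5 | Z3
After GROUP BY (2 rows):
books.city | sum_qty
CHI | 16
NY | 2

== RESULT ==
books.city | sum_qty
CHI | 16
NY | 2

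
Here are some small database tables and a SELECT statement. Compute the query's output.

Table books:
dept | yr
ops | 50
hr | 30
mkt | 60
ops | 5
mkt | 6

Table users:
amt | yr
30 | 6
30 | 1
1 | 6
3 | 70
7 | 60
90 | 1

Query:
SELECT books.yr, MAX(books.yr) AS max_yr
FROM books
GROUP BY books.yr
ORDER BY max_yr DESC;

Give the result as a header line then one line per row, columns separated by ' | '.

After GROUP BY (5 rows):
books.yr | max_yr
50 | 50
30 | 30
60 | 60
5 | 5
6 | 6
After ORDER BY (5 rows):
books.yr | max_yr
60 | 60
50 | 50
30 | 30
6 | 6
5 | 5

== RESULT ==
books.yr | max_yr
60 | 60
50 | 50
30 | 30
6 | 6
5 | 5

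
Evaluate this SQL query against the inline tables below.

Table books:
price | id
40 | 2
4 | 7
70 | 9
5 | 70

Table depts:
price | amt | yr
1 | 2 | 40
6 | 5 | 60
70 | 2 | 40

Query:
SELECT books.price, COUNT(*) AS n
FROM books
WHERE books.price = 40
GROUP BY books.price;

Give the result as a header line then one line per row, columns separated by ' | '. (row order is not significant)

After WHERE (1 rows):
books.price | books.id
40 | 2
After GROUP BY (1 rows):
books.price | n
40 | 1

== RESULT ==
books.price | n
40 | 1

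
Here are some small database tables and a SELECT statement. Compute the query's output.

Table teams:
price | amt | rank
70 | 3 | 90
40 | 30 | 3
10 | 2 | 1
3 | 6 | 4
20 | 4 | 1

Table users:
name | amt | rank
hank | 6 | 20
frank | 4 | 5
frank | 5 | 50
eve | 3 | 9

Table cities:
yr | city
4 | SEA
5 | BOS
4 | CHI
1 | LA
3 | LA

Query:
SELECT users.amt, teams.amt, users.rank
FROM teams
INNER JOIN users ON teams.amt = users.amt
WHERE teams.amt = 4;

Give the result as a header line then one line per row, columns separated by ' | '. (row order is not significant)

After JOIN users (3 rows):
teams.price | teams.amt | teams.rank | users.name | users.amt | users.rank
70 | 3 | 90 | eve | 3 | 9
3 | 6 | 4 | hank | 6 | 20
20 | 4 | 1 | frank | 4 | 5
After WHERE (1 rows):
teams.price | teams.amt | teams.rank | users.name | users.amt | users.rank
20 | 4 | 1 | frank | 4 | 5
After SELECT (1 rows):
users.amt | teams.amt | users.rank
4 | 4 | 5

== RESULT ==
users.amt | teams.amt | users.rank
4 | 4 | 5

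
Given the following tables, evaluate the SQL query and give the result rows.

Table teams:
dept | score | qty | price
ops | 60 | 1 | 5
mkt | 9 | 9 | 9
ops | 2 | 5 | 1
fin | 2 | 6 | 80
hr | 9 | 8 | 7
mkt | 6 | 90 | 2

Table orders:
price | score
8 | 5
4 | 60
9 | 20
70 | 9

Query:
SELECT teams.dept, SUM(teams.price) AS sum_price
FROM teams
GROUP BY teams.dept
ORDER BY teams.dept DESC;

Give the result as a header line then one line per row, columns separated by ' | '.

After GROUP BY (4 rows):
teams.dept | sum_price
ops | 6
mkt | 11
fin | 80
hr | 7
After ORDER BY (4 rows):
teams.dept | sum_price
ops | 6
mkt | 11
hr | 7
fin | 80

== RESULT ==
teams.dept | sum_price
ops | 6
mkt | 11
hr | 7
fin | 80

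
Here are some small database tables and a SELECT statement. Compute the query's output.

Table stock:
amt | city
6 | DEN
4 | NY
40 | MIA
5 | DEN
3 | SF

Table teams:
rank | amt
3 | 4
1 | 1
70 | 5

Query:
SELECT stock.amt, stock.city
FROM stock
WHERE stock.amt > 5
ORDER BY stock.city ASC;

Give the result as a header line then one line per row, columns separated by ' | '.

After WHERE (2 rows):
stock.amt | stock.city
6 | DEN
40 | MIA
After SELECT (2 rows):
stock.amt | stock.city
6 | DEN
40 | MIA
After ORDER BY (2 rows):
stock.amt | stock.city
6 | DEN
40 | MIA

== RESULT ==
stock.amt | stock.city
6 | DEN
40 | MIA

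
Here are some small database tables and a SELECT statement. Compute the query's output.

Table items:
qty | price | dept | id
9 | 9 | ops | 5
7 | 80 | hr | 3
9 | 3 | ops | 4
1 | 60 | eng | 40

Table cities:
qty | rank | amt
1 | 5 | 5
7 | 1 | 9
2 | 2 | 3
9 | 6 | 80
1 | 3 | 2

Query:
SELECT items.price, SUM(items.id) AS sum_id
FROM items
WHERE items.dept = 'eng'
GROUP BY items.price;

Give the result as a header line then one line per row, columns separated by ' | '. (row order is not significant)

== RESULT ==
items.price | sum_id
60 | 40

Derivation:
After WHERE (1 rows):
items.qty | items.price | items.dept | items.id
1 | 60 | eng | 40
After GROUP BY (1 rows):
items.price | sum_id
60 | 40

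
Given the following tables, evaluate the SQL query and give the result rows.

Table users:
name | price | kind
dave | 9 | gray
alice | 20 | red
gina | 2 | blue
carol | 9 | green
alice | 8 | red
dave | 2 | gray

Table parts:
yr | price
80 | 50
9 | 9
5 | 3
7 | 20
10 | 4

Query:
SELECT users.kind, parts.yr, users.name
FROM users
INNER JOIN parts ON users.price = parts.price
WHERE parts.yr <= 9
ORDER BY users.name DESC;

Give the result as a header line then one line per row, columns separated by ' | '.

== RESULT ==
users.kind | parts.yr | users.name
gray | 9 | dave
green | 9 | carol
red | 7 | alice

Derivation:
After JOIN parts (3 rows):
users.name | users.price | users.kind | parts.yr | parts.price
dave | 9 | gray | 9 | 9
alice | 20 | red | 7 | 20
carol | 9 | green | 9 | 9
After WHERE (3 rows):
users.name | users.price | users.kind | parts.yr | parts.price
dave | 9 | gray | 9 | 9
alice | 20 | red | 7 | 20
carol | 9 | green | 9 | 9
After SELECT (3 rows):
users.kind | parts.yr | users.name
gray | 9 | dave
red | 7 | alice
green | 9 | carol
After ORDER BY (3 rows):
users.kind | parts.yr | users.name
gray | 9 | dave
green | 9 | carol
red | 7 | alice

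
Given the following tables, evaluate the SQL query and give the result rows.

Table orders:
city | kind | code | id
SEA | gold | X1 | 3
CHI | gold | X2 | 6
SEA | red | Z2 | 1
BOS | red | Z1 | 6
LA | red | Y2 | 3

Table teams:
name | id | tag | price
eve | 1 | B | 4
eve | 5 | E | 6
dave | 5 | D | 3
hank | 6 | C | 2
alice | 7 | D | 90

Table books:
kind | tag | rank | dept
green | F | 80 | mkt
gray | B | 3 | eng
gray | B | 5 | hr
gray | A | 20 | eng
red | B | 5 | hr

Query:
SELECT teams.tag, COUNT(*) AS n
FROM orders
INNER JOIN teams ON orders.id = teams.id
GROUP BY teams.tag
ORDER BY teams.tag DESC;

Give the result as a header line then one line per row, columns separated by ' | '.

== RESULT ==
teams.tag | n
C | 2
B | 1

Derivation:
After JOIN teams (3 rows):
orders.city | orders.kind | orders.code | orders.id | teams.name | teams.id | teams.tag | teams.price
CHI | gold | X2 | 6 | hank | 6 | C | 2
SEA | red | Z2 | 1 | eve | 1 | B | 4
BOS | red | Z1 | 6 | hank | 6 | C | 2
After GROUP BY (2 rows):
teams.tag | n
C | 2
B | 1
After ORDER BY (2 rows):
teams.tag | n
C | 2
B | 1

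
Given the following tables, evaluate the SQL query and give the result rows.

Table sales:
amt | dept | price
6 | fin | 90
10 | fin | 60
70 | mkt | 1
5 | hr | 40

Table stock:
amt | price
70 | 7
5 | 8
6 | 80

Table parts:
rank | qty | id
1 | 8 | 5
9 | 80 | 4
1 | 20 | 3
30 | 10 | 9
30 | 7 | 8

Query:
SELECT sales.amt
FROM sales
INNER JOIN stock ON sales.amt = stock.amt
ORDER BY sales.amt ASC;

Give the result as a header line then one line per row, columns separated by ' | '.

== RESULT ==
sales.amt
5
6
70

Derivation:
After JOIN stock (3 rows):
sales.amt | sales.dept | sales.price | stock.amt | stock.price
6 | fin | 90 | 6 | 80
70 | mkt | 1 | 70 | 7
5 | hr | 40 | 5 | 8
After SELECT (3 rows):
sales.amt
6
70
5
After ORDER BY (3 rows):
sales.amt
5
6
70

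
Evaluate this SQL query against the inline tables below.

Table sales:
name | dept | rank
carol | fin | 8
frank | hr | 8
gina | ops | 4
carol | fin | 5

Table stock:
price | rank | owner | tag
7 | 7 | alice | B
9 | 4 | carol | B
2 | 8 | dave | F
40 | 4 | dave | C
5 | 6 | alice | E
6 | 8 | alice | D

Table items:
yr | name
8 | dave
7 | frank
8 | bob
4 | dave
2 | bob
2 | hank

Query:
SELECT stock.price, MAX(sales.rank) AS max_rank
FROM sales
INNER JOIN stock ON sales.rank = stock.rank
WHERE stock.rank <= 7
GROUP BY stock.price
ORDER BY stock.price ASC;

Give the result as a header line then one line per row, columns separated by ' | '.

After JOIN stock (6 rows):
sales.name | sales.dept | sales.rank | stock.price | stock.rank | stock.owner | stock.tag
carol | fin | 8 | 2 | 8 | dave | F
carol | fin | 8 | 6 | 8 | alice | D
frank | hr | 8 | 2 | 8 | dave | F
frank | hr | 8 | 6 | 8 | alice | D
gina | ops | 4 | 9 | 4 | carol | B
gina | ops | 4 | 40 | 4 | dave | C
After WHERE (2 rows):
sales.name | sales.dept | sales.rank | stock.price | stock.rank | stock.owner | stock.tag
gina | ops | 4 | 9 | 4 | carol | B
gina | ops | 4 | 40 | 4 | dave | C
After GROUP BY (2 rows):
stock.price | max_rank
9 | 4
40 | 4
After ORDER BY (2 rows):
stock.price | max_rank
9 | 4
40 | 4

== RESULT ==
stock.price | max_rank
9 | 4
40 | 4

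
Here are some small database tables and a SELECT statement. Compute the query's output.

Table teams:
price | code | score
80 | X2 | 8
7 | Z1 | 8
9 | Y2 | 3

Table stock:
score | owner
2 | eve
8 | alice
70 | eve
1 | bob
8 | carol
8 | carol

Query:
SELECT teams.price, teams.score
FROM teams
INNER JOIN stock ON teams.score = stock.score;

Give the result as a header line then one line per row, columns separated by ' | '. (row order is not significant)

After JOIN stock (6 rows):
teams.price | teams.code | teams.score | stock.score | stock.owner
80 | X2 | 8 | 8 | alice
80 | X2 | 8 | 8 | carol
80 | X2 | 8 | 8 | carol
7 | Z1 | 8 | 8 | alice
7 | Z1 | 8 | 8 | carol
7 | Z1 | 8 | 8 | carol
After SELECT (6 rows):
teams.price | teams.score
80 | 8
80 | 8
80 | 8
7 | 8
7 | 8
7 | 8

== RESULT ==
teams.price | teams.score
80 | 8
80 | 8
80 | 8
7 | 8
7 | 8
7 | 8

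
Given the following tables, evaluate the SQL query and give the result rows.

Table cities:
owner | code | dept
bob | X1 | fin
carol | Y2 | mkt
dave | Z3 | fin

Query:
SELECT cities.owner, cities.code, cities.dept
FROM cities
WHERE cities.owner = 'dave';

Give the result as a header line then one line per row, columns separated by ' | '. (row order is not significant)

After WHERE (1 rows):
cities.owner | cities.code | cities.dept
dave | Z3 | fin
After SELECT (1 rows):
cities.owner | cities.code | cities.dept
dave | Z3 | fin

== RESULT ==
cities.owner | cities.code | cities.dept
dave | Z3 | fin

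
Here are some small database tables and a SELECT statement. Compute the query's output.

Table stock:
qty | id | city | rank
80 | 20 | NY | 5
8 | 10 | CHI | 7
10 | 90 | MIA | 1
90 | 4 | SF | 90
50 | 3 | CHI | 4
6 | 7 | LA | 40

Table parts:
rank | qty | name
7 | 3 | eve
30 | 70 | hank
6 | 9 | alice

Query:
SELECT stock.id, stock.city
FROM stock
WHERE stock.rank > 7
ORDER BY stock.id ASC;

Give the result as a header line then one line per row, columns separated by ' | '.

After WHERE (2 rows):
stock.qty | stock.id | stock.city | stock.rank
90 | 4 | SF | 90
6 | 7 | LA | 40
After SELECT (2 rows):
stock.id | stock.city
4 | SF
7 | LA
After ORDER BY (2 rows):
stock.id | stock.city
4 | SF
7 | LA

== RESULT ==
stock.id | stock.city
4 | SF
7 | LA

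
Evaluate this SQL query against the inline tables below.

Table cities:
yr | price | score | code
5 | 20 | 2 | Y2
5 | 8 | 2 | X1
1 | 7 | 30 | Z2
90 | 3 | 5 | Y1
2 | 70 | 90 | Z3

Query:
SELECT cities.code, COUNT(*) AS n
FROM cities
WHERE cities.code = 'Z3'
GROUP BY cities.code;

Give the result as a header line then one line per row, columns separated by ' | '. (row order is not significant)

After WHERE (1 rows):
cities.yr | cities.price | cities.score | cities.code
2 | 70 | 90 | Z3
After GROUP BY (1 rows):
cities.code | n
Z3 | 1

== RESULT ==
cities.code | n
Z3 | 1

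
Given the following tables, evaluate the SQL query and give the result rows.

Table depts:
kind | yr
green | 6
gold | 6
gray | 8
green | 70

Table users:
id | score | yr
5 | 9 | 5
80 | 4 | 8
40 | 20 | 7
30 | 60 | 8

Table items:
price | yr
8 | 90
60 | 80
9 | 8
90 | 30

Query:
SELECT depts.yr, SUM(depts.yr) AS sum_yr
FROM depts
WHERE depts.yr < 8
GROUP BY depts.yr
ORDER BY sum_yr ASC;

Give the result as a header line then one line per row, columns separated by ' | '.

After WHERE (2 rows):
depts.kind | depts.yr
green | 6
gold | 6
After GROUP BY (1 rows):
depts.yr | sum_yr
6 | 12
After ORDER BY (1 rows):
depts.yr | sum_yr
6 | 12

== RESULT ==
depts.yr | sum_yr
6 | 12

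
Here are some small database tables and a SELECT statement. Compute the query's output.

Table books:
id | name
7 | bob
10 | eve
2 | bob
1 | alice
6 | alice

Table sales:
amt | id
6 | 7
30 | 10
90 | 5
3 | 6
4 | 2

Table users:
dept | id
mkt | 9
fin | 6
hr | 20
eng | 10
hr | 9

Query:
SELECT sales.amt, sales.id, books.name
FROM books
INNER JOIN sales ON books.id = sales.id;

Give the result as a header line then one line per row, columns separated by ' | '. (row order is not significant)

After JOIN sales (4 rows):
books.id | books.name | sales.amt | sales.id
7 | bob | 6 | 7
10 | eve | 30 | 10
2 | bob | 4 | 2
6 | alice | 3 | 6
After SELECT (4 rows):
sales.amt | sales.id | books.name
6 | 7 | bob
30 | 10 | eve
4 | 2 | bob
3 | 6 | alice

== RESULT ==
sales.amt | sales.id | books.name
6 | 7 | bob
30 | 10 | eve
4 | 2 | bob
3 | 6 | alice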